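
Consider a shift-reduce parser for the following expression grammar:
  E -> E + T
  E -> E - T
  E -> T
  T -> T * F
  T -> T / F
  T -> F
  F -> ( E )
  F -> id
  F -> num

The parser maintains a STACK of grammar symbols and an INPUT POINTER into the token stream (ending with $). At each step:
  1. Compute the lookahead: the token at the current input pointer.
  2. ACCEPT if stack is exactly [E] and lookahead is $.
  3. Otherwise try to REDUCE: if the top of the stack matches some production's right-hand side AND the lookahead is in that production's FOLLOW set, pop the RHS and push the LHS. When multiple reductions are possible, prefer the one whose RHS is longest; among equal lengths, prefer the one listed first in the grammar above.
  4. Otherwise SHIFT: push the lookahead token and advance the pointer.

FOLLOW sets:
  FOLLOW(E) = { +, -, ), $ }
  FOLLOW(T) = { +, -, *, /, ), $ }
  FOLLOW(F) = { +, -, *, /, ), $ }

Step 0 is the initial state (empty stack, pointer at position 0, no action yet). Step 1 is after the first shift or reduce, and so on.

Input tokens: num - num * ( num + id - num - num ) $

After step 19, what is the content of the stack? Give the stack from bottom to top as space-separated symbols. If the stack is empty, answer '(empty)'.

Answer: E - T * ( E

Derivation:
Step 1: shift num. Stack=[num] ptr=1 lookahead=- remaining=[- num * ( num + id - num - num ) $]
Step 2: reduce F->num. Stack=[F] ptr=1 lookahead=- remaining=[- num * ( num + id - num - num ) $]
Step 3: reduce T->F. Stack=[T] ptr=1 lookahead=- remaining=[- num * ( num + id - num - num ) $]
Step 4: reduce E->T. Stack=[E] ptr=1 lookahead=- remaining=[- num * ( num + id - num - num ) $]
Step 5: shift -. Stack=[E -] ptr=2 lookahead=num remaining=[num * ( num + id - num - num ) $]
Step 6: shift num. Stack=[E - num] ptr=3 lookahead=* remaining=[* ( num + id - num - num ) $]
Step 7: reduce F->num. Stack=[E - F] ptr=3 lookahead=* remaining=[* ( num + id - num - num ) $]
Step 8: reduce T->F. Stack=[E - T] ptr=3 lookahead=* remaining=[* ( num + id - num - num ) $]
Step 9: shift *. Stack=[E - T *] ptr=4 lookahead=( remaining=[( num + id - num - num ) $]
Step 10: shift (. Stack=[E - T * (] ptr=5 lookahead=num remaining=[num + id - num - num ) $]
Step 11: shift num. Stack=[E - T * ( num] ptr=6 lookahead=+ remaining=[+ id - num - num ) $]
Step 12: reduce F->num. Stack=[E - T * ( F] ptr=6 lookahead=+ remaining=[+ id - num - num ) $]
Step 13: reduce T->F. Stack=[E - T * ( T] ptr=6 lookahead=+ remaining=[+ id - num - num ) $]
Step 14: reduce E->T. Stack=[E - T * ( E] ptr=6 lookahead=+ remaining=[+ id - num - num ) $]
Step 15: shift +. Stack=[E - T * ( E +] ptr=7 lookahead=id remaining=[id - num - num ) $]
Step 16: shift id. Stack=[E - T * ( E + id] ptr=8 lookahead=- remaining=[- num - num ) $]
Step 17: reduce F->id. Stack=[E - T * ( E + F] ptr=8 lookahead=- remaining=[- num - num ) $]
Step 18: reduce T->F. Stack=[E - T * ( E + T] ptr=8 lookahead=- remaining=[- num - num ) $]
Step 19: reduce E->E + T. Stack=[E - T * ( E] ptr=8 lookahead=- remaining=[- num - num ) $]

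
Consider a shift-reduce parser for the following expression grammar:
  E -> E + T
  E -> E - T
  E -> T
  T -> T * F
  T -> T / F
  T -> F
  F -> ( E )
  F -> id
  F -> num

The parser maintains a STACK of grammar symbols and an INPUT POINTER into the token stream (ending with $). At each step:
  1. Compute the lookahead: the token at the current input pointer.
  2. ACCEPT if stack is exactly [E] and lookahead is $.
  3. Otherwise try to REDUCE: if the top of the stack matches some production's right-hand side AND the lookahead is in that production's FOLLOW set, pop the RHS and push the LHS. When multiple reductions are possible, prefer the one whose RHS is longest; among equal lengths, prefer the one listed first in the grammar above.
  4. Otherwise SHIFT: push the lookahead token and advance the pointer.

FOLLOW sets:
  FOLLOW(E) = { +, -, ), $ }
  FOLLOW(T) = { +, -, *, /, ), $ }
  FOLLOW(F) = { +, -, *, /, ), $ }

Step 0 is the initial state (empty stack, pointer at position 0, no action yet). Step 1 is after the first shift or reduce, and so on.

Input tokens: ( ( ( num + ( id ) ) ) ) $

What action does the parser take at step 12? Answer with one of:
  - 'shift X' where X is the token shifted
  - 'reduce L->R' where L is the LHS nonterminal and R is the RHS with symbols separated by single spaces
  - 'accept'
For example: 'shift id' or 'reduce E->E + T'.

Answer: reduce T->F

Derivation:
Step 1: shift (. Stack=[(] ptr=1 lookahead=( remaining=[( ( num + ( id ) ) ) ) $]
Step 2: shift (. Stack=[( (] ptr=2 lookahead=( remaining=[( num + ( id ) ) ) ) $]
Step 3: shift (. Stack=[( ( (] ptr=3 lookahead=num remaining=[num + ( id ) ) ) ) $]
Step 4: shift num. Stack=[( ( ( num] ptr=4 lookahead=+ remaining=[+ ( id ) ) ) ) $]
Step 5: reduce F->num. Stack=[( ( ( F] ptr=4 lookahead=+ remaining=[+ ( id ) ) ) ) $]
Step 6: reduce T->F. Stack=[( ( ( T] ptr=4 lookahead=+ remaining=[+ ( id ) ) ) ) $]
Step 7: reduce E->T. Stack=[( ( ( E] ptr=4 lookahead=+ remaining=[+ ( id ) ) ) ) $]
Step 8: shift +. Stack=[( ( ( E +] ptr=5 lookahead=( remaining=[( id ) ) ) ) $]
Step 9: shift (. Stack=[( ( ( E + (] ptr=6 lookahead=id remaining=[id ) ) ) ) $]
Step 10: shift id. Stack=[( ( ( E + ( id] ptr=7 lookahead=) remaining=[) ) ) ) $]
Step 11: reduce F->id. Stack=[( ( ( E + ( F] ptr=7 lookahead=) remaining=[) ) ) ) $]
Step 12: reduce T->F. Stack=[( ( ( E + ( T] ptr=7 lookahead=) remaining=[) ) ) ) $]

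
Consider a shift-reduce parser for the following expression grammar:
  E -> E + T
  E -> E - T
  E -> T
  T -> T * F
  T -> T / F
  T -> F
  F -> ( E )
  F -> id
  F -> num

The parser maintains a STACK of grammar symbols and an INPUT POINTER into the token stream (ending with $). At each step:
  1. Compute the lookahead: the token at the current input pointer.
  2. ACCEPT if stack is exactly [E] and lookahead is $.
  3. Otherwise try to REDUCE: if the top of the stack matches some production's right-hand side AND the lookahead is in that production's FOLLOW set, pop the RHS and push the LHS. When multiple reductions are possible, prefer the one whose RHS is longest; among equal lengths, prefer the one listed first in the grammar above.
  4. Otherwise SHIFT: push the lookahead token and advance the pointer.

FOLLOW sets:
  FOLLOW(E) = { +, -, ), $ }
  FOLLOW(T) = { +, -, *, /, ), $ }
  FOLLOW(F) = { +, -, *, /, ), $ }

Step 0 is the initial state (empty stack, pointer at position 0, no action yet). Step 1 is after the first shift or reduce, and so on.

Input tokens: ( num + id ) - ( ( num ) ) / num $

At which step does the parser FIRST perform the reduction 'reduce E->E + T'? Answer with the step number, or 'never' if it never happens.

Answer: 10

Derivation:
Step 1: shift (. Stack=[(] ptr=1 lookahead=num remaining=[num + id ) - ( ( num ) ) / num $]
Step 2: shift num. Stack=[( num] ptr=2 lookahead=+ remaining=[+ id ) - ( ( num ) ) / num $]
Step 3: reduce F->num. Stack=[( F] ptr=2 lookahead=+ remaining=[+ id ) - ( ( num ) ) / num $]
Step 4: reduce T->F. Stack=[( T] ptr=2 lookahead=+ remaining=[+ id ) - ( ( num ) ) / num $]
Step 5: reduce E->T. Stack=[( E] ptr=2 lookahead=+ remaining=[+ id ) - ( ( num ) ) / num $]
Step 6: shift +. Stack=[( E +] ptr=3 lookahead=id remaining=[id ) - ( ( num ) ) / num $]
Step 7: shift id. Stack=[( E + id] ptr=4 lookahead=) remaining=[) - ( ( num ) ) / num $]
Step 8: reduce F->id. Stack=[( E + F] ptr=4 lookahead=) remaining=[) - ( ( num ) ) / num $]
Step 9: reduce T->F. Stack=[( E + T] ptr=4 lookahead=) remaining=[) - ( ( num ) ) / num $]
Step 10: reduce E->E + T. Stack=[( E] ptr=4 lookahead=) remaining=[) - ( ( num ) ) / num $]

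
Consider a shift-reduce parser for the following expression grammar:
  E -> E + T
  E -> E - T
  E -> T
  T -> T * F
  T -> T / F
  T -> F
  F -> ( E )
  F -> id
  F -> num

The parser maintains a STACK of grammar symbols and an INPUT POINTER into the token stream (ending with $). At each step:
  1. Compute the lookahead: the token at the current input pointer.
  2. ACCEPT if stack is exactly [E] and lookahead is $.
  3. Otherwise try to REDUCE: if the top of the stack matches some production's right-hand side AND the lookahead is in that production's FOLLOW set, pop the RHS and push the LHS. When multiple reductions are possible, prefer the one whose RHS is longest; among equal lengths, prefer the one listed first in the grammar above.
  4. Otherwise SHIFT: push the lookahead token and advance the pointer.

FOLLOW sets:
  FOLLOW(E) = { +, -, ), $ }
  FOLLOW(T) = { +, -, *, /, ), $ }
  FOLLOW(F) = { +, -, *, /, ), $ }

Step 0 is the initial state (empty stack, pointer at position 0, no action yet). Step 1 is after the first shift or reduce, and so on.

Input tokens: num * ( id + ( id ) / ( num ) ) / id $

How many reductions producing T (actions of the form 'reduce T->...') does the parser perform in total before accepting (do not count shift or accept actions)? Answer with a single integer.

Step 1: shift num. Stack=[num] ptr=1 lookahead=* remaining=[* ( id + ( id ) / ( num ) ) / id $]
Step 2: reduce F->num. Stack=[F] ptr=1 lookahead=* remaining=[* ( id + ( id ) / ( num ) ) / id $]
Step 3: reduce T->F. Stack=[T] ptr=1 lookahead=* remaining=[* ( id + ( id ) / ( num ) ) / id $]
Step 4: shift *. Stack=[T *] ptr=2 lookahead=( remaining=[( id + ( id ) / ( num ) ) / id $]
Step 5: shift (. Stack=[T * (] ptr=3 lookahead=id remaining=[id + ( id ) / ( num ) ) / id $]
Step 6: shift id. Stack=[T * ( id] ptr=4 lookahead=+ remaining=[+ ( id ) / ( num ) ) / id $]
Step 7: reduce F->id. Stack=[T * ( F] ptr=4 lookahead=+ remaining=[+ ( id ) / ( num ) ) / id $]
Step 8: reduce T->F. Stack=[T * ( T] ptr=4 lookahead=+ remaining=[+ ( id ) / ( num ) ) / id $]
Step 9: reduce E->T. Stack=[T * ( E] ptr=4 lookahead=+ remaining=[+ ( id ) / ( num ) ) / id $]
Step 10: shift +. Stack=[T * ( E +] ptr=5 lookahead=( remaining=[( id ) / ( num ) ) / id $]
Step 11: shift (. Stack=[T * ( E + (] ptr=6 lookahead=id remaining=[id ) / ( num ) ) / id $]
Step 12: shift id. Stack=[T * ( E + ( id] ptr=7 lookahead=) remaining=[) / ( num ) ) / id $]
Step 13: reduce F->id. Stack=[T * ( E + ( F] ptr=7 lookahead=) remaining=[) / ( num ) ) / id $]
Step 14: reduce T->F. Stack=[T * ( E + ( T] ptr=7 lookahead=) remaining=[) / ( num ) ) / id $]
Step 15: reduce E->T. Stack=[T * ( E + ( E] ptr=7 lookahead=) remaining=[) / ( num ) ) / id $]
Step 16: shift ). Stack=[T * ( E + ( E )] ptr=8 lookahead=/ remaining=[/ ( num ) ) / id $]
Step 17: reduce F->( E ). Stack=[T * ( E + F] ptr=8 lookahead=/ remaining=[/ ( num ) ) / id $]
Step 18: reduce T->F. Stack=[T * ( E + T] ptr=8 lookahead=/ remaining=[/ ( num ) ) / id $]
Step 19: shift /. Stack=[T * ( E + T /] ptr=9 lookahead=( remaining=[( num ) ) / id $]
Step 20: shift (. Stack=[T * ( E + T / (] ptr=10 lookahead=num remaining=[num ) ) / id $]
Step 21: shift num. Stack=[T * ( E + T / ( num] ptr=11 lookahead=) remaining=[) ) / id $]
Step 22: reduce F->num. Stack=[T * ( E + T / ( F] ptr=11 lookahead=) remaining=[) ) / id $]
Step 23: reduce T->F. Stack=[T * ( E + T / ( T] ptr=11 lookahead=) remaining=[) ) / id $]
Step 24: reduce E->T. Stack=[T * ( E + T / ( E] ptr=11 lookahead=) remaining=[) ) / id $]
Step 25: shift ). Stack=[T * ( E + T / ( E )] ptr=12 lookahead=) remaining=[) / id $]
Step 26: reduce F->( E ). Stack=[T * ( E + T / F] ptr=12 lookahead=) remaining=[) / id $]
Step 27: reduce T->T / F. Stack=[T * ( E + T] ptr=12 lookahead=) remaining=[) / id $]
Step 28: reduce E->E + T. Stack=[T * ( E] ptr=12 lookahead=) remaining=[) / id $]
Step 29: shift ). Stack=[T * ( E )] ptr=13 lookahead=/ remaining=[/ id $]
Step 30: reduce F->( E ). Stack=[T * F] ptr=13 lookahead=/ remaining=[/ id $]
Step 31: reduce T->T * F. Stack=[T] ptr=13 lookahead=/ remaining=[/ id $]
Step 32: shift /. Stack=[T /] ptr=14 lookahead=id remaining=[id $]
Step 33: shift id. Stack=[T / id] ptr=15 lookahead=$ remaining=[$]
Step 34: reduce F->id. Stack=[T / F] ptr=15 lookahead=$ remaining=[$]
Step 35: reduce T->T / F. Stack=[T] ptr=15 lookahead=$ remaining=[$]
Step 36: reduce E->T. Stack=[E] ptr=15 lookahead=$ remaining=[$]
Step 37: accept. Stack=[E] ptr=15 lookahead=$ remaining=[$]

Answer: 8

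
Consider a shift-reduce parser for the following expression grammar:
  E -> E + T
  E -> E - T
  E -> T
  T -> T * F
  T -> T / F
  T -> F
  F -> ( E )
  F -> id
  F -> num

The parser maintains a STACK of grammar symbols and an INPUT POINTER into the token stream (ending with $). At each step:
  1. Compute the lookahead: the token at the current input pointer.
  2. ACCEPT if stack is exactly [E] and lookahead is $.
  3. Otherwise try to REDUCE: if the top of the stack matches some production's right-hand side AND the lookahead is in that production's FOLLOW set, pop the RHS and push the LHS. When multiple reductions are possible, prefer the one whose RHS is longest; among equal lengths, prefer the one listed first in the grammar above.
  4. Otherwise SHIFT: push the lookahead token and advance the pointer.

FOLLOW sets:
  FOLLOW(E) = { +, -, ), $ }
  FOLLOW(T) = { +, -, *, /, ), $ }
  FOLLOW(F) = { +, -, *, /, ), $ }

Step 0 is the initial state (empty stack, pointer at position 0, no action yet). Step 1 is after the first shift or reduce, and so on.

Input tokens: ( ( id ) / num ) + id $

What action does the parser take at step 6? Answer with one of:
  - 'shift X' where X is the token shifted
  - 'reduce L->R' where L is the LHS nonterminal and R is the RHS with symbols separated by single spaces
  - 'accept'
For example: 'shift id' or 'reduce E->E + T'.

Answer: reduce E->T

Derivation:
Step 1: shift (. Stack=[(] ptr=1 lookahead=( remaining=[( id ) / num ) + id $]
Step 2: shift (. Stack=[( (] ptr=2 lookahead=id remaining=[id ) / num ) + id $]
Step 3: shift id. Stack=[( ( id] ptr=3 lookahead=) remaining=[) / num ) + id $]
Step 4: reduce F->id. Stack=[( ( F] ptr=3 lookahead=) remaining=[) / num ) + id $]
Step 5: reduce T->F. Stack=[( ( T] ptr=3 lookahead=) remaining=[) / num ) + id $]
Step 6: reduce E->T. Stack=[( ( E] ptr=3 lookahead=) remaining=[) / num ) + id $]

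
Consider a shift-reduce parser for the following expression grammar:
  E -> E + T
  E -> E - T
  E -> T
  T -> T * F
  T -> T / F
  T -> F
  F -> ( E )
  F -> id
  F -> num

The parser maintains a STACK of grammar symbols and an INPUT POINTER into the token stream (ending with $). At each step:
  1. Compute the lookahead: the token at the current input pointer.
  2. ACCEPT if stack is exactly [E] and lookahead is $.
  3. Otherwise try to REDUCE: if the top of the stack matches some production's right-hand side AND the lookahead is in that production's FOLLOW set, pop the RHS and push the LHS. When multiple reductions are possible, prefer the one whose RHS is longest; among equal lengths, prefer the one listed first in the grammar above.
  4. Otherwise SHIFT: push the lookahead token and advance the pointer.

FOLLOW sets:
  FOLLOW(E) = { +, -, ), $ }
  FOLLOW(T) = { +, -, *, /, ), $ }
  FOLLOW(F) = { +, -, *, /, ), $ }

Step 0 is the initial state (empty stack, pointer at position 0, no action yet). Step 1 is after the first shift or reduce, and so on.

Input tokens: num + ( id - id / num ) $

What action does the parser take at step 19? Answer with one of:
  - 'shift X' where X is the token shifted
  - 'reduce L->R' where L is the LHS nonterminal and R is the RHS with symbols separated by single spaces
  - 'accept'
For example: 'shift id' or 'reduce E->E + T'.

Answer: reduce E->E - T

Derivation:
Step 1: shift num. Stack=[num] ptr=1 lookahead=+ remaining=[+ ( id - id / num ) $]
Step 2: reduce F->num. Stack=[F] ptr=1 lookahead=+ remaining=[+ ( id - id / num ) $]
Step 3: reduce T->F. Stack=[T] ptr=1 lookahead=+ remaining=[+ ( id - id / num ) $]
Step 4: reduce E->T. Stack=[E] ptr=1 lookahead=+ remaining=[+ ( id - id / num ) $]
Step 5: shift +. Stack=[E +] ptr=2 lookahead=( remaining=[( id - id / num ) $]
Step 6: shift (. Stack=[E + (] ptr=3 lookahead=id remaining=[id - id / num ) $]
Step 7: shift id. Stack=[E + ( id] ptr=4 lookahead=- remaining=[- id / num ) $]
Step 8: reduce F->id. Stack=[E + ( F] ptr=4 lookahead=- remaining=[- id / num ) $]
Step 9: reduce T->F. Stack=[E + ( T] ptr=4 lookahead=- remaining=[- id / num ) $]
Step 10: reduce E->T. Stack=[E + ( E] ptr=4 lookahead=- remaining=[- id / num ) $]
Step 11: shift -. Stack=[E + ( E -] ptr=5 lookahead=id remaining=[id / num ) $]
Step 12: shift id. Stack=[E + ( E - id] ptr=6 lookahead=/ remaining=[/ num ) $]
Step 13: reduce F->id. Stack=[E + ( E - F] ptr=6 lookahead=/ remaining=[/ num ) $]
Step 14: reduce T->F. Stack=[E + ( E - T] ptr=6 lookahead=/ remaining=[/ num ) $]
Step 15: shift /. Stack=[E + ( E - T /] ptr=7 lookahead=num remaining=[num ) $]
Step 16: shift num. Stack=[E + ( E - T / num] ptr=8 lookahead=) remaining=[) $]
Step 17: reduce F->num. Stack=[E + ( E - T / F] ptr=8 lookahead=) remaining=[) $]
Step 18: reduce T->T / F. Stack=[E + ( E - T] ptr=8 lookahead=) remaining=[) $]
Step 19: reduce E->E - T. Stack=[E + ( E] ptr=8 lookahead=) remaining=[) $]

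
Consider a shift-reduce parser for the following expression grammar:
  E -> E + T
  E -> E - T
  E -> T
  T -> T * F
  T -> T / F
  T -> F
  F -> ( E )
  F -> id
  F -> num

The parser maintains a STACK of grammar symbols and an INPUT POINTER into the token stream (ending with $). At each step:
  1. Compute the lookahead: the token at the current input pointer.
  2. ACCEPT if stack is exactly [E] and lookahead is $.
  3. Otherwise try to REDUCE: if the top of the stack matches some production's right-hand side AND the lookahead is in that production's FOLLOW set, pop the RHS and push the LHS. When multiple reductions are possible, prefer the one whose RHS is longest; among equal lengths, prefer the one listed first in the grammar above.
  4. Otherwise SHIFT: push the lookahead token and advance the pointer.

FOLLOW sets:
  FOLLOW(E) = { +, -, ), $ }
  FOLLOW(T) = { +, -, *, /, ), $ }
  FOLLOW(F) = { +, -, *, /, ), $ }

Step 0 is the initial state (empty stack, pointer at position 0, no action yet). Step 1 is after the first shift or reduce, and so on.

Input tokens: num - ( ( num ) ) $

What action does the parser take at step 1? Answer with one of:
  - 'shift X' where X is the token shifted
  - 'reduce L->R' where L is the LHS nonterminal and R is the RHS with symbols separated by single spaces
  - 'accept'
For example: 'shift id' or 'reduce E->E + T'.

Step 1: shift num. Stack=[num] ptr=1 lookahead=- remaining=[- ( ( num ) ) $]

Answer: shift num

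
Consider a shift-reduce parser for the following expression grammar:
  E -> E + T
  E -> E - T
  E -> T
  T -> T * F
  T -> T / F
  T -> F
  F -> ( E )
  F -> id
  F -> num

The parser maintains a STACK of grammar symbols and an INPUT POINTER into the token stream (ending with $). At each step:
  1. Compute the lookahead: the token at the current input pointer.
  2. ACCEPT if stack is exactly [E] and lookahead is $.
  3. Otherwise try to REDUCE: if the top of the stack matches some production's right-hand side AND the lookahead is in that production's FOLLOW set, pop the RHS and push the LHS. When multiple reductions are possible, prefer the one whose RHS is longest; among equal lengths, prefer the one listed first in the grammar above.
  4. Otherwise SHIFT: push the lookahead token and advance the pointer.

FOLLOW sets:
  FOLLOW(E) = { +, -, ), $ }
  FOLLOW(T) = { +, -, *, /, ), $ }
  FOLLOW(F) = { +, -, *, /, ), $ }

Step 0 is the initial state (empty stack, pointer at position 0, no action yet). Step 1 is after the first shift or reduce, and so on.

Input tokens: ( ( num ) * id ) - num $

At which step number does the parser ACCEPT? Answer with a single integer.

Answer: 24

Derivation:
Step 1: shift (. Stack=[(] ptr=1 lookahead=( remaining=[( num ) * id ) - num $]
Step 2: shift (. Stack=[( (] ptr=2 lookahead=num remaining=[num ) * id ) - num $]
Step 3: shift num. Stack=[( ( num] ptr=3 lookahead=) remaining=[) * id ) - num $]
Step 4: reduce F->num. Stack=[( ( F] ptr=3 lookahead=) remaining=[) * id ) - num $]
Step 5: reduce T->F. Stack=[( ( T] ptr=3 lookahead=) remaining=[) * id ) - num $]
Step 6: reduce E->T. Stack=[( ( E] ptr=3 lookahead=) remaining=[) * id ) - num $]
Step 7: shift ). Stack=[( ( E )] ptr=4 lookahead=* remaining=[* id ) - num $]
Step 8: reduce F->( E ). Stack=[( F] ptr=4 lookahead=* remaining=[* id ) - num $]
Step 9: reduce T->F. Stack=[( T] ptr=4 lookahead=* remaining=[* id ) - num $]
Step 10: shift *. Stack=[( T *] ptr=5 lookahead=id remaining=[id ) - num $]
Step 11: shift id. Stack=[( T * id] ptr=6 lookahead=) remaining=[) - num $]
Step 12: reduce F->id. Stack=[( T * F] ptr=6 lookahead=) remaining=[) - num $]
Step 13: reduce T->T * F. Stack=[( T] ptr=6 lookahead=) remaining=[) - num $]
Step 14: reduce E->T. Stack=[( E] ptr=6 lookahead=) remaining=[) - num $]
Step 15: shift ). Stack=[( E )] ptr=7 lookahead=- remaining=[- num $]
Step 16: reduce F->( E ). Stack=[F] ptr=7 lookahead=- remaining=[- num $]
Step 17: reduce T->F. Stack=[T] ptr=7 lookahead=- remaining=[- num $]
Step 18: reduce E->T. Stack=[E] ptr=7 lookahead=- remaining=[- num $]
Step 19: shift -. Stack=[E -] ptr=8 lookahead=num remaining=[num $]
Step 20: shift num. Stack=[E - num] ptr=9 lookahead=$ remaining=[$]
Step 21: reduce F->num. Stack=[E - F] ptr=9 lookahead=$ remaining=[$]
Step 22: reduce T->F. Stack=[E - T] ptr=9 lookahead=$ remaining=[$]
Step 23: reduce E->E - T. Stack=[E] ptr=9 lookahead=$ remaining=[$]
Step 24: accept. Stack=[E] ptr=9 lookahead=$ remaining=[$]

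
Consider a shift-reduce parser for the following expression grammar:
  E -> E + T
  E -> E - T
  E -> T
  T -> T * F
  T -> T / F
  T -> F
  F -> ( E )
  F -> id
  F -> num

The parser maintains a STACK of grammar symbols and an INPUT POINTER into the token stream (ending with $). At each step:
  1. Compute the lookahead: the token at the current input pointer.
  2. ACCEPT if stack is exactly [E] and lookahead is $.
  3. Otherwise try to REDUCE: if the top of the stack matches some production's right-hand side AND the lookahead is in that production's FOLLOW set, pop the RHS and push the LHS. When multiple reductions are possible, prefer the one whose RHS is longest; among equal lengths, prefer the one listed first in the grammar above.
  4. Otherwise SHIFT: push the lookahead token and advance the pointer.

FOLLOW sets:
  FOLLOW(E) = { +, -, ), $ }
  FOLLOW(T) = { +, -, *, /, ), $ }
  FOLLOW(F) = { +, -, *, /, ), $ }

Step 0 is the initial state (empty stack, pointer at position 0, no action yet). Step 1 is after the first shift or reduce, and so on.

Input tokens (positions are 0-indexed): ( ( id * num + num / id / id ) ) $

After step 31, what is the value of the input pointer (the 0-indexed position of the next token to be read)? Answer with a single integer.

Step 1: shift (. Stack=[(] ptr=1 lookahead=( remaining=[( id * num + num / id / id ) ) $]
Step 2: shift (. Stack=[( (] ptr=2 lookahead=id remaining=[id * num + num / id / id ) ) $]
Step 3: shift id. Stack=[( ( id] ptr=3 lookahead=* remaining=[* num + num / id / id ) ) $]
Step 4: reduce F->id. Stack=[( ( F] ptr=3 lookahead=* remaining=[* num + num / id / id ) ) $]
Step 5: reduce T->F. Stack=[( ( T] ptr=3 lookahead=* remaining=[* num + num / id / id ) ) $]
Step 6: shift *. Stack=[( ( T *] ptr=4 lookahead=num remaining=[num + num / id / id ) ) $]
Step 7: shift num. Stack=[( ( T * num] ptr=5 lookahead=+ remaining=[+ num / id / id ) ) $]
Step 8: reduce F->num. Stack=[( ( T * F] ptr=5 lookahead=+ remaining=[+ num / id / id ) ) $]
Step 9: reduce T->T * F. Stack=[( ( T] ptr=5 lookahead=+ remaining=[+ num / id / id ) ) $]
Step 10: reduce E->T. Stack=[( ( E] ptr=5 lookahead=+ remaining=[+ num / id / id ) ) $]
Step 11: shift +. Stack=[( ( E +] ptr=6 lookahead=num remaining=[num / id / id ) ) $]
Step 12: shift num. Stack=[( ( E + num] ptr=7 lookahead=/ remaining=[/ id / id ) ) $]
Step 13: reduce F->num. Stack=[( ( E + F] ptr=7 lookahead=/ remaining=[/ id / id ) ) $]
Step 14: reduce T->F. Stack=[( ( E + T] ptr=7 lookahead=/ remaining=[/ id / id ) ) $]
Step 15: shift /. Stack=[( ( E + T /] ptr=8 lookahead=id remaining=[id / id ) ) $]
Step 16: shift id. Stack=[( ( E + T / id] ptr=9 lookahead=/ remaining=[/ id ) ) $]
Step 17: reduce F->id. Stack=[( ( E + T / F] ptr=9 lookahead=/ remaining=[/ id ) ) $]
Step 18: reduce T->T / F. Stack=[( ( E + T] ptr=9 lookahead=/ remaining=[/ id ) ) $]
Step 19: shift /. Stack=[( ( E + T /] ptr=10 lookahead=id remaining=[id ) ) $]
Step 20: shift id. Stack=[( ( E + T / id] ptr=11 lookahead=) remaining=[) ) $]
Step 21: reduce F->id. Stack=[( ( E + T / F] ptr=11 lookahead=) remaining=[) ) $]
Step 22: reduce T->T / F. Stack=[( ( E + T] ptr=11 lookahead=) remaining=[) ) $]
Step 23: reduce E->E + T. Stack=[( ( E] ptr=11 lookahead=) remaining=[) ) $]
Step 24: shift ). Stack=[( ( E )] ptr=12 lookahead=) remaining=[) $]
Step 25: reduce F->( E ). Stack=[( F] ptr=12 lookahead=) remaining=[) $]
Step 26: reduce T->F. Stack=[( T] ptr=12 lookahead=) remaining=[) $]
Step 27: reduce E->T. Stack=[( E] ptr=12 lookahead=) remaining=[) $]
Step 28: shift ). Stack=[( E )] ptr=13 lookahead=$ remaining=[$]
Step 29: reduce F->( E ). Stack=[F] ptr=13 lookahead=$ remaining=[$]
Step 30: reduce T->F. Stack=[T] ptr=13 lookahead=$ remaining=[$]
Step 31: reduce E->T. Stack=[E] ptr=13 lookahead=$ remaining=[$]

Answer: 13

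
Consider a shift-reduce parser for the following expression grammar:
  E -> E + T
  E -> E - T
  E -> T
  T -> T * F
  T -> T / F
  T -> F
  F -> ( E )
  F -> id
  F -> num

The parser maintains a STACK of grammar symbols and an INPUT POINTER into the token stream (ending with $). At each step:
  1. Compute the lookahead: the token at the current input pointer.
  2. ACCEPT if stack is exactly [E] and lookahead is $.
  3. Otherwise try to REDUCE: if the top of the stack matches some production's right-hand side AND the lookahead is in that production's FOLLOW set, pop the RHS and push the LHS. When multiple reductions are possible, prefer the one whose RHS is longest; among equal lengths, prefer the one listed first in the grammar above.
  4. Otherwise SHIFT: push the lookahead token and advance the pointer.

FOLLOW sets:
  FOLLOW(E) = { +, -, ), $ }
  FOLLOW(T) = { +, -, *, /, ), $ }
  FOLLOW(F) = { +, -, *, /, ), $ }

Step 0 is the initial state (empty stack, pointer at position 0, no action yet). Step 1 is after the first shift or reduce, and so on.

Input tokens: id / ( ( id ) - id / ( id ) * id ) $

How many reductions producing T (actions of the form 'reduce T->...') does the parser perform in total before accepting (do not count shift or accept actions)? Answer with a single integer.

Answer: 8

Derivation:
Step 1: shift id. Stack=[id] ptr=1 lookahead=/ remaining=[/ ( ( id ) - id / ( id ) * id ) $]
Step 2: reduce F->id. Stack=[F] ptr=1 lookahead=/ remaining=[/ ( ( id ) - id / ( id ) * id ) $]
Step 3: reduce T->F. Stack=[T] ptr=1 lookahead=/ remaining=[/ ( ( id ) - id / ( id ) * id ) $]
Step 4: shift /. Stack=[T /] ptr=2 lookahead=( remaining=[( ( id ) - id / ( id ) * id ) $]
Step 5: shift (. Stack=[T / (] ptr=3 lookahead=( remaining=[( id ) - id / ( id ) * id ) $]
Step 6: shift (. Stack=[T / ( (] ptr=4 lookahead=id remaining=[id ) - id / ( id ) * id ) $]
Step 7: shift id. Stack=[T / ( ( id] ptr=5 lookahead=) remaining=[) - id / ( id ) * id ) $]
Step 8: reduce F->id. Stack=[T / ( ( F] ptr=5 lookahead=) remaining=[) - id / ( id ) * id ) $]
Step 9: reduce T->F. Stack=[T / ( ( T] ptr=5 lookahead=) remaining=[) - id / ( id ) * id ) $]
Step 10: reduce E->T. Stack=[T / ( ( E] ptr=5 lookahead=) remaining=[) - id / ( id ) * id ) $]
Step 11: shift ). Stack=[T / ( ( E )] ptr=6 lookahead=- remaining=[- id / ( id ) * id ) $]
Step 12: reduce F->( E ). Stack=[T / ( F] ptr=6 lookahead=- remaining=[- id / ( id ) * id ) $]
Step 13: reduce T->F. Stack=[T / ( T] ptr=6 lookahead=- remaining=[- id / ( id ) * id ) $]
Step 14: reduce E->T. Stack=[T / ( E] ptr=6 lookahead=- remaining=[- id / ( id ) * id ) $]
Step 15: shift -. Stack=[T / ( E -] ptr=7 lookahead=id remaining=[id / ( id ) * id ) $]
Step 16: shift id. Stack=[T / ( E - id] ptr=8 lookahead=/ remaining=[/ ( id ) * id ) $]
Step 17: reduce F->id. Stack=[T / ( E - F] ptr=8 lookahead=/ remaining=[/ ( id ) * id ) $]
Step 18: reduce T->F. Stack=[T / ( E - T] ptr=8 lookahead=/ remaining=[/ ( id ) * id ) $]
Step 19: shift /. Stack=[T / ( E - T /] ptr=9 lookahead=( remaining=[( id ) * id ) $]
Step 20: shift (. Stack=[T / ( E - T / (] ptr=10 lookahead=id remaining=[id ) * id ) $]
Step 21: shift id. Stack=[T / ( E - T / ( id] ptr=11 lookahead=) remaining=[) * id ) $]
Step 22: reduce F->id. Stack=[T / ( E - T / ( F] ptr=11 lookahead=) remaining=[) * id ) $]
Step 23: reduce T->F. Stack=[T / ( E - T / ( T] ptr=11 lookahead=) remaining=[) * id ) $]
Step 24: reduce E->T. Stack=[T / ( E - T / ( E] ptr=11 lookahead=) remaining=[) * id ) $]
Step 25: shift ). Stack=[T / ( E - T / ( E )] ptr=12 lookahead=* remaining=[* id ) $]
Step 26: reduce F->( E ). Stack=[T / ( E - T / F] ptr=12 lookahead=* remaining=[* id ) $]
Step 27: reduce T->T / F. Stack=[T / ( E - T] ptr=12 lookahead=* remaining=[* id ) $]
Step 28: shift *. Stack=[T / ( E - T *] ptr=13 lookahead=id remaining=[id ) $]
Step 29: shift id. Stack=[T / ( E - T * id] ptr=14 lookahead=) remaining=[) $]
Step 30: reduce F->id. Stack=[T / ( E - T * F] ptr=14 lookahead=) remaining=[) $]
Step 31: reduce T->T * F. Stack=[T / ( E - T] ptr=14 lookahead=) remaining=[) $]
Step 32: reduce E->E - T. Stack=[T / ( E] ptr=14 lookahead=) remaining=[) $]
Step 33: shift ). Stack=[T / ( E )] ptr=15 lookahead=$ remaining=[$]
Step 34: reduce F->( E ). Stack=[T / F] ptr=15 lookahead=$ remaining=[$]
Step 35: reduce T->T / F. Stack=[T] ptr=15 lookahead=$ remaining=[$]
Step 36: reduce E->T. Stack=[E] ptr=15 lookahead=$ remaining=[$]
Step 37: accept. Stack=[E] ptr=15 lookahead=$ remaining=[$]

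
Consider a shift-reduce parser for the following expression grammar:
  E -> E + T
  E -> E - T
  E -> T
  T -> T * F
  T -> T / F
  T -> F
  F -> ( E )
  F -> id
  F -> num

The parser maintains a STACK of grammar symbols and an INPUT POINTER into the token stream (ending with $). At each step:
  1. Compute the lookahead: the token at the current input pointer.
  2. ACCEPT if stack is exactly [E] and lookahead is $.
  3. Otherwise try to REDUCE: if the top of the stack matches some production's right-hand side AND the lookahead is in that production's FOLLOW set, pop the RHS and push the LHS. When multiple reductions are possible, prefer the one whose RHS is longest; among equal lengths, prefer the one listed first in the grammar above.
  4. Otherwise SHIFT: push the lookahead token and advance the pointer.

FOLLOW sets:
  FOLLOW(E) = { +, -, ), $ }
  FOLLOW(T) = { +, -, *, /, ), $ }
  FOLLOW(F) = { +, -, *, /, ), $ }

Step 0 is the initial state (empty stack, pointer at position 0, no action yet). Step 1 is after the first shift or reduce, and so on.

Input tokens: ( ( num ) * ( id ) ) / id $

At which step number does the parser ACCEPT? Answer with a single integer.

Step 1: shift (. Stack=[(] ptr=1 lookahead=( remaining=[( num ) * ( id ) ) / id $]
Step 2: shift (. Stack=[( (] ptr=2 lookahead=num remaining=[num ) * ( id ) ) / id $]
Step 3: shift num. Stack=[( ( num] ptr=3 lookahead=) remaining=[) * ( id ) ) / id $]
Step 4: reduce F->num. Stack=[( ( F] ptr=3 lookahead=) remaining=[) * ( id ) ) / id $]
Step 5: reduce T->F. Stack=[( ( T] ptr=3 lookahead=) remaining=[) * ( id ) ) / id $]
Step 6: reduce E->T. Stack=[( ( E] ptr=3 lookahead=) remaining=[) * ( id ) ) / id $]
Step 7: shift ). Stack=[( ( E )] ptr=4 lookahead=* remaining=[* ( id ) ) / id $]
Step 8: reduce F->( E ). Stack=[( F] ptr=4 lookahead=* remaining=[* ( id ) ) / id $]
Step 9: reduce T->F. Stack=[( T] ptr=4 lookahead=* remaining=[* ( id ) ) / id $]
Step 10: shift *. Stack=[( T *] ptr=5 lookahead=( remaining=[( id ) ) / id $]
Step 11: shift (. Stack=[( T * (] ptr=6 lookahead=id remaining=[id ) ) / id $]
Step 12: shift id. Stack=[( T * ( id] ptr=7 lookahead=) remaining=[) ) / id $]
Step 13: reduce F->id. Stack=[( T * ( F] ptr=7 lookahead=) remaining=[) ) / id $]
Step 14: reduce T->F. Stack=[( T * ( T] ptr=7 lookahead=) remaining=[) ) / id $]
Step 15: reduce E->T. Stack=[( T * ( E] ptr=7 lookahead=) remaining=[) ) / id $]
Step 16: shift ). Stack=[( T * ( E )] ptr=8 lookahead=) remaining=[) / id $]
Step 17: reduce F->( E ). Stack=[( T * F] ptr=8 lookahead=) remaining=[) / id $]
Step 18: reduce T->T * F. Stack=[( T] ptr=8 lookahead=) remaining=[) / id $]
Step 19: reduce E->T. Stack=[( E] ptr=8 lookahead=) remaining=[) / id $]
Step 20: shift ). Stack=[( E )] ptr=9 lookahead=/ remaining=[/ id $]
Step 21: reduce F->( E ). Stack=[F] ptr=9 lookahead=/ remaining=[/ id $]
Step 22: reduce T->F. Stack=[T] ptr=9 lookahead=/ remaining=[/ id $]
Step 23: shift /. Stack=[T /] ptr=10 lookahead=id remaining=[id $]
Step 24: shift id. Stack=[T / id] ptr=11 lookahead=$ remaining=[$]
Step 25: reduce F->id. Stack=[T / F] ptr=11 lookahead=$ remaining=[$]
Step 26: reduce T->T / F. Stack=[T] ptr=11 lookahead=$ remaining=[$]
Step 27: reduce E->T. Stack=[E] ptr=11 lookahead=$ remaining=[$]
Step 28: accept. Stack=[E] ptr=11 lookahead=$ remaining=[$]

Answer: 28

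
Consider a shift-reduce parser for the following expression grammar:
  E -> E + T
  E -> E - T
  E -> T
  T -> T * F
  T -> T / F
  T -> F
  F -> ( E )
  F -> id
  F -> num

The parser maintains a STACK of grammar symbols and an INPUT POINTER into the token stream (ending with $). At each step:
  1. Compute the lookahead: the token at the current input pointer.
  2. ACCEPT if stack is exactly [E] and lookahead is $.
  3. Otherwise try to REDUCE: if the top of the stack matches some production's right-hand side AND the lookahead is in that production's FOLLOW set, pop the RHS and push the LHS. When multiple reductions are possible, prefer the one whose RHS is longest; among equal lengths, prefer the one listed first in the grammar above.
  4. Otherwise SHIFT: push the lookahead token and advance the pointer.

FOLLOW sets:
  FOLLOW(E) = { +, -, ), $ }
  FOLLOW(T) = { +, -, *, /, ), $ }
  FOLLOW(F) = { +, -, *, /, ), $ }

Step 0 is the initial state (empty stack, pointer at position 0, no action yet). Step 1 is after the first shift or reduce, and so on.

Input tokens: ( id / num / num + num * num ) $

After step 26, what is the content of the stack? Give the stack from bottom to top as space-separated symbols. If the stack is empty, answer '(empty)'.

Answer: E

Derivation:
Step 1: shift (. Stack=[(] ptr=1 lookahead=id remaining=[id / num / num + num * num ) $]
Step 2: shift id. Stack=[( id] ptr=2 lookahead=/ remaining=[/ num / num + num * num ) $]
Step 3: reduce F->id. Stack=[( F] ptr=2 lookahead=/ remaining=[/ num / num + num * num ) $]
Step 4: reduce T->F. Stack=[( T] ptr=2 lookahead=/ remaining=[/ num / num + num * num ) $]
Step 5: shift /. Stack=[( T /] ptr=3 lookahead=num remaining=[num / num + num * num ) $]
Step 6: shift num. Stack=[( T / num] ptr=4 lookahead=/ remaining=[/ num + num * num ) $]
Step 7: reduce F->num. Stack=[( T / F] ptr=4 lookahead=/ remaining=[/ num + num * num ) $]
Step 8: reduce T->T / F. Stack=[( T] ptr=4 lookahead=/ remaining=[/ num + num * num ) $]
Step 9: shift /. Stack=[( T /] ptr=5 lookahead=num remaining=[num + num * num ) $]
Step 10: shift num. Stack=[( T / num] ptr=6 lookahead=+ remaining=[+ num * num ) $]
Step 11: reduce F->num. Stack=[( T / F] ptr=6 lookahead=+ remaining=[+ num * num ) $]
Step 12: reduce T->T / F. Stack=[( T] ptr=6 lookahead=+ remaining=[+ num * num ) $]
Step 13: reduce E->T. Stack=[( E] ptr=6 lookahead=+ remaining=[+ num * num ) $]
Step 14: shift +. Stack=[( E +] ptr=7 lookahead=num remaining=[num * num ) $]
Step 15: shift num. Stack=[( E + num] ptr=8 lookahead=* remaining=[* num ) $]
Step 16: reduce F->num. Stack=[( E + F] ptr=8 lookahead=* remaining=[* num ) $]
Step 17: reduce T->F. Stack=[( E + T] ptr=8 lookahead=* remaining=[* num ) $]
Step 18: shift *. Stack=[( E + T *] ptr=9 lookahead=num remaining=[num ) $]
Step 19: shift num. Stack=[( E + T * num] ptr=10 lookahead=) remaining=[) $]
Step 20: reduce F->num. Stack=[( E + T * F] ptr=10 lookahead=) remaining=[) $]
Step 21: reduce T->T * F. Stack=[( E + T] ptr=10 lookahead=) remaining=[) $]
Step 22: reduce E->E + T. Stack=[( E] ptr=10 lookahead=) remaining=[) $]
Step 23: shift ). Stack=[( E )] ptr=11 lookahead=$ remaining=[$]
Step 24: reduce F->( E ). Stack=[F] ptr=11 lookahead=$ remaining=[$]
Step 25: reduce T->F. Stack=[T] ptr=11 lookahead=$ remaining=[$]
Step 26: reduce E->T. Stack=[E] ptr=11 lookahead=$ remaining=[$]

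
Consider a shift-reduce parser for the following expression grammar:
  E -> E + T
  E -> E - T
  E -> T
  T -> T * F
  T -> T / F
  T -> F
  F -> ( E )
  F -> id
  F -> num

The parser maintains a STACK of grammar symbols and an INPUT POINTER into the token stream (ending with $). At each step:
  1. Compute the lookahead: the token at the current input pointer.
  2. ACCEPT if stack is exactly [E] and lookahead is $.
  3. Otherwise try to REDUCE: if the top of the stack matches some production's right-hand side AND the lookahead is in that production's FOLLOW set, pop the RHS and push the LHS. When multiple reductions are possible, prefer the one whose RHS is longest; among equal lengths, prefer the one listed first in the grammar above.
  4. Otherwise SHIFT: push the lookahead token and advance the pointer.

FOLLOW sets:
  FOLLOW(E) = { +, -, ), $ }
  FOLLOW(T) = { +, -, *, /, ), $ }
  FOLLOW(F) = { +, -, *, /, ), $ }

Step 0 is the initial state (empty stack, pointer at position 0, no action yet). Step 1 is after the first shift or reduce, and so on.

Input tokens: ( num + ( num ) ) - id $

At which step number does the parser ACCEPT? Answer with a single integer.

Step 1: shift (. Stack=[(] ptr=1 lookahead=num remaining=[num + ( num ) ) - id $]
Step 2: shift num. Stack=[( num] ptr=2 lookahead=+ remaining=[+ ( num ) ) - id $]
Step 3: reduce F->num. Stack=[( F] ptr=2 lookahead=+ remaining=[+ ( num ) ) - id $]
Step 4: reduce T->F. Stack=[( T] ptr=2 lookahead=+ remaining=[+ ( num ) ) - id $]
Step 5: reduce E->T. Stack=[( E] ptr=2 lookahead=+ remaining=[+ ( num ) ) - id $]
Step 6: shift +. Stack=[( E +] ptr=3 lookahead=( remaining=[( num ) ) - id $]
Step 7: shift (. Stack=[( E + (] ptr=4 lookahead=num remaining=[num ) ) - id $]
Step 8: shift num. Stack=[( E + ( num] ptr=5 lookahead=) remaining=[) ) - id $]
Step 9: reduce F->num. Stack=[( E + ( F] ptr=5 lookahead=) remaining=[) ) - id $]
Step 10: reduce T->F. Stack=[( E + ( T] ptr=5 lookahead=) remaining=[) ) - id $]
Step 11: reduce E->T. Stack=[( E + ( E] ptr=5 lookahead=) remaining=[) ) - id $]
Step 12: shift ). Stack=[( E + ( E )] ptr=6 lookahead=) remaining=[) - id $]
Step 13: reduce F->( E ). Stack=[( E + F] ptr=6 lookahead=) remaining=[) - id $]
Step 14: reduce T->F. Stack=[( E + T] ptr=6 lookahead=) remaining=[) - id $]
Step 15: reduce E->E + T. Stack=[( E] ptr=6 lookahead=) remaining=[) - id $]
Step 16: shift ). Stack=[( E )] ptr=7 lookahead=- remaining=[- id $]
Step 17: reduce F->( E ). Stack=[F] ptr=7 lookahead=- remaining=[- id $]
Step 18: reduce T->F. Stack=[T] ptr=7 lookahead=- remaining=[- id $]
Step 19: reduce E->T. Stack=[E] ptr=7 lookahead=- remaining=[- id $]
Step 20: shift -. Stack=[E -] ptr=8 lookahead=id remaining=[id $]
Step 21: shift id. Stack=[E - id] ptr=9 lookahead=$ remaining=[$]
Step 22: reduce F->id. Stack=[E - F] ptr=9 lookahead=$ remaining=[$]
Step 23: reduce T->F. Stack=[E - T] ptr=9 lookahead=$ remaining=[$]
Step 24: reduce E->E - T. Stack=[E] ptr=9 lookahead=$ remaining=[$]
Step 25: accept. Stack=[E] ptr=9 lookahead=$ remaining=[$]

Answer: 25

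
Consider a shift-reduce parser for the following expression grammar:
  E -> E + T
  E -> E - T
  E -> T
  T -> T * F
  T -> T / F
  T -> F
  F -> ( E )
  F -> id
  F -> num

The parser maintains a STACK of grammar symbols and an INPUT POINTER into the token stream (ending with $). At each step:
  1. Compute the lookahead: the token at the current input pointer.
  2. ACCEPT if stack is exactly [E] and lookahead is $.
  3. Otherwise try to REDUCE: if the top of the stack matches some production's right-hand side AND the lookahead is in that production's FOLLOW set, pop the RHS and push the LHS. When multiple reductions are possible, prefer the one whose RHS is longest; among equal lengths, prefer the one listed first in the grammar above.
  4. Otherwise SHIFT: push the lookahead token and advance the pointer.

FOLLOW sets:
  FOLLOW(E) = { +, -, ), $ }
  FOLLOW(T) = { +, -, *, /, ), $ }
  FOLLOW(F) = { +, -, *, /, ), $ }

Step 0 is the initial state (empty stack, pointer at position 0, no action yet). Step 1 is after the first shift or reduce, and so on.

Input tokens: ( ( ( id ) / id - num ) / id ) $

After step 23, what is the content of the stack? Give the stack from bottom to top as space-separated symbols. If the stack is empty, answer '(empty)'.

Step 1: shift (. Stack=[(] ptr=1 lookahead=( remaining=[( ( id ) / id - num ) / id ) $]
Step 2: shift (. Stack=[( (] ptr=2 lookahead=( remaining=[( id ) / id - num ) / id ) $]
Step 3: shift (. Stack=[( ( (] ptr=3 lookahead=id remaining=[id ) / id - num ) / id ) $]
Step 4: shift id. Stack=[( ( ( id] ptr=4 lookahead=) remaining=[) / id - num ) / id ) $]
Step 5: reduce F->id. Stack=[( ( ( F] ptr=4 lookahead=) remaining=[) / id - num ) / id ) $]
Step 6: reduce T->F. Stack=[( ( ( T] ptr=4 lookahead=) remaining=[) / id - num ) / id ) $]
Step 7: reduce E->T. Stack=[( ( ( E] ptr=4 lookahead=) remaining=[) / id - num ) / id ) $]
Step 8: shift ). Stack=[( ( ( E )] ptr=5 lookahead=/ remaining=[/ id - num ) / id ) $]
Step 9: reduce F->( E ). Stack=[( ( F] ptr=5 lookahead=/ remaining=[/ id - num ) / id ) $]
Step 10: reduce T->F. Stack=[( ( T] ptr=5 lookahead=/ remaining=[/ id - num ) / id ) $]
Step 11: shift /. Stack=[( ( T /] ptr=6 lookahead=id remaining=[id - num ) / id ) $]
Step 12: shift id. Stack=[( ( T / id] ptr=7 lookahead=- remaining=[- num ) / id ) $]
Step 13: reduce F->id. Stack=[( ( T / F] ptr=7 lookahead=- remaining=[- num ) / id ) $]
Step 14: reduce T->T / F. Stack=[( ( T] ptr=7 lookahead=- remaining=[- num ) / id ) $]
Step 15: reduce E->T. Stack=[( ( E] ptr=7 lookahead=- remaining=[- num ) / id ) $]
Step 16: shift -. Stack=[( ( E -] ptr=8 lookahead=num remaining=[num ) / id ) $]
Step 17: shift num. Stack=[( ( E - num] ptr=9 lookahead=) remaining=[) / id ) $]
Step 18: reduce F->num. Stack=[( ( E - F] ptr=9 lookahead=) remaining=[) / id ) $]
Step 19: reduce T->F. Stack=[( ( E - T] ptr=9 lookahead=) remaining=[) / id ) $]
Step 20: reduce E->E - T. Stack=[( ( E] ptr=9 lookahead=) remaining=[) / id ) $]
Step 21: shift ). Stack=[( ( E )] ptr=10 lookahead=/ remaining=[/ id ) $]
Step 22: reduce F->( E ). Stack=[( F] ptr=10 lookahead=/ remaining=[/ id ) $]
Step 23: reduce T->F. Stack=[( T] ptr=10 lookahead=/ remaining=[/ id ) $]

Answer: ( T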